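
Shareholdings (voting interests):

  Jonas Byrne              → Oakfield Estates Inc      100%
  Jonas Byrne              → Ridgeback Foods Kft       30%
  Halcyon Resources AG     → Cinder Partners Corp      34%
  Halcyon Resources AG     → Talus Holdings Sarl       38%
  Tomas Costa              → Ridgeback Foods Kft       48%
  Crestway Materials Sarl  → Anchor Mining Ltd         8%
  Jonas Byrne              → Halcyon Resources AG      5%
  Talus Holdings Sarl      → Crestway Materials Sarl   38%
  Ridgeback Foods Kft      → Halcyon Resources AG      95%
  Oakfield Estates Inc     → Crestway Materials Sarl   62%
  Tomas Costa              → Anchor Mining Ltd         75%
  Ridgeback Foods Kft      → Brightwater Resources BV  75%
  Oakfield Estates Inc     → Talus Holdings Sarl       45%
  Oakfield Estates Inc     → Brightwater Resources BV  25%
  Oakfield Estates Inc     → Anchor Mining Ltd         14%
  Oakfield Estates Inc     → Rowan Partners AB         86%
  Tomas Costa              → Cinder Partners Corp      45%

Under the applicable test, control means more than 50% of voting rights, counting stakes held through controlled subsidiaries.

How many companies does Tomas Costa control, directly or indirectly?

Tomas holds 75% of Anchor, so Tomas controls Anchor.
No other company's threshold is met.
Tomas controls 1 company.

1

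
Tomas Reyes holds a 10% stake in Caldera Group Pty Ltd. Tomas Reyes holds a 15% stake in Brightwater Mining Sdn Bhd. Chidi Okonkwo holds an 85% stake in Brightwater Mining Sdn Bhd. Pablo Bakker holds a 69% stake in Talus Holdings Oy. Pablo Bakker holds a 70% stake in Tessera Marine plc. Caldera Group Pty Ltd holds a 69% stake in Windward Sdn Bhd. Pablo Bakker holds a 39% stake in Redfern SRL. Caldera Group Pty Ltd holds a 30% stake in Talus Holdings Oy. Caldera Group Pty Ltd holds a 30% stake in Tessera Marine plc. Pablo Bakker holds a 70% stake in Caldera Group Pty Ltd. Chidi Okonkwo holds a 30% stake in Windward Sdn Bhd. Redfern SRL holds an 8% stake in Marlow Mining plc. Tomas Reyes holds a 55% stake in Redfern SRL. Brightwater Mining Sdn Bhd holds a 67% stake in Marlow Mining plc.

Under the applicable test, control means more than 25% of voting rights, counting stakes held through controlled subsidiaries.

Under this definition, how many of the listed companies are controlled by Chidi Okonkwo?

3

Chidi holds 85% of Brightwater, so Chidi controls Brightwater.
Brightwater holds 67% of Marlow, so Chidi controls Marlow.
Chidi holds 30% of Windward, so Chidi controls Windward.
No other company's threshold is met.
Chidi controls 3 companies.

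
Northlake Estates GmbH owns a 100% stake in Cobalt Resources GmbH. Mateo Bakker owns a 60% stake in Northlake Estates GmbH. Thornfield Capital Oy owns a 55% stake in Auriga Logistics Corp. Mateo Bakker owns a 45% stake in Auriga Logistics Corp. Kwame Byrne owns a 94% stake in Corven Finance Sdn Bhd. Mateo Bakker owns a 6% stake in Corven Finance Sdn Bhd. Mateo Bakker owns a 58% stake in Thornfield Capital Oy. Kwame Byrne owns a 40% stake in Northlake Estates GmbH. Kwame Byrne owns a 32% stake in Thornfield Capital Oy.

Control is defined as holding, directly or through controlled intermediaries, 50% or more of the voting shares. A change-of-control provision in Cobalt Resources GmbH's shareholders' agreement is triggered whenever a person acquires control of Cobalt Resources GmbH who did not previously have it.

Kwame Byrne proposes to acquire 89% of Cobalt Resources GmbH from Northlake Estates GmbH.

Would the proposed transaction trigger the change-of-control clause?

Yes

The purchase adds only to Kwame's holdings (Northlake's stake shrinks), so Kwame is the only person who could newly come to control Cobalt.
Kwame holds 94% of Corven, so Kwame controls Corven.
Neither Kwame nor any entity Kwame controls holds any voting interest in Cobalt.
So before the transaction, Kwame does not control Cobalt.
After the purchase, Kwame holds 89% of Cobalt directly, and Northlake's stake falls to 11%.
Kwame holds 89% of Cobalt, so Kwame controls Cobalt.
Kwame did not control Cobalt before and does after, so the clause is triggered.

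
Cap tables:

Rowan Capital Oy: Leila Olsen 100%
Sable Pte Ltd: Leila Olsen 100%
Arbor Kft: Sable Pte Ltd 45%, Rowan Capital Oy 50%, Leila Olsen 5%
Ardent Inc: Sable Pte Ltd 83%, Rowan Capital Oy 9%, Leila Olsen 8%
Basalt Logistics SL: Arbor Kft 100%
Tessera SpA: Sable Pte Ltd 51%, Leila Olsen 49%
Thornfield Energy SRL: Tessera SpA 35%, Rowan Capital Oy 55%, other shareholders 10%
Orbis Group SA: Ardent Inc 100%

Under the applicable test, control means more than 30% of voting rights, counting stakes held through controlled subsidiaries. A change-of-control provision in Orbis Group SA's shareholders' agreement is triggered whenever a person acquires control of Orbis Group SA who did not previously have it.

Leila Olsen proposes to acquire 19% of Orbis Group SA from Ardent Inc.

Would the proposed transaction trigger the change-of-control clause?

The purchase adds only to Leila's holdings (Ardent's stake shrinks), so Leila is the only person who could newly come to control Orbis.
Leila holds 100% of Rowan, so Leila controls Rowan.
Leila holds 100% of Sable, so Leila controls Sable.
Sable and Rowan and Leila together hold 83% + 9% + 8% = 100% of Ardent, so Leila controls Ardent.
Ardent holds 100% of Orbis, so Leila controls Orbis.
So Leila already controls Orbis before the transaction.
After the purchase, Leila holds 19% of Orbis directly, and Ardent's stake falls to 81%.
Leila controlled Orbis already, so this is not a new person acquiring control; every other person's position is unchanged or reduced.
No new person acquires control, so the clause is not triggered.

No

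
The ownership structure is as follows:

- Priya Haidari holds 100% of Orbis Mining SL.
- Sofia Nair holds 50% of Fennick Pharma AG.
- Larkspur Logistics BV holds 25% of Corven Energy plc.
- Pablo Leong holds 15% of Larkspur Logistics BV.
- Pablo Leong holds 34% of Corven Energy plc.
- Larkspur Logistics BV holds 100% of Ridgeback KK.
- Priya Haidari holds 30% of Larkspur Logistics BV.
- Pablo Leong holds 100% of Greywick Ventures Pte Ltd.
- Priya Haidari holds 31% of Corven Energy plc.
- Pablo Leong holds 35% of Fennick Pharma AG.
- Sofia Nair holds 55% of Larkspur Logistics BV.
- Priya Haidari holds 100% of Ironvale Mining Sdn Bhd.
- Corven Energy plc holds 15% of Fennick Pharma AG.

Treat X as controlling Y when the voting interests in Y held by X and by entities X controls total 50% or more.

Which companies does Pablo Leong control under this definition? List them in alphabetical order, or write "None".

Greywick Ventures Pte Ltd

Pablo holds 100% of Greywick, so Pablo controls Greywick.
No other company's threshold is met.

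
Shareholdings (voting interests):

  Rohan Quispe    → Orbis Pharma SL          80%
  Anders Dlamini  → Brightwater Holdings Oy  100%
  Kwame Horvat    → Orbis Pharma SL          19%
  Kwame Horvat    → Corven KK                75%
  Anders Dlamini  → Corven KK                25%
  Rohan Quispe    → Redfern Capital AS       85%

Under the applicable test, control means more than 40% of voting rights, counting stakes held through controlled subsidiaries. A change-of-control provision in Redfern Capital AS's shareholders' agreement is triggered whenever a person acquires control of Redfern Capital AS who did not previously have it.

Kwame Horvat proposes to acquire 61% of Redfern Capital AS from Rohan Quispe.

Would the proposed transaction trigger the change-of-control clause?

The purchase adds only to Kwame's holdings (Rohan's stake shrinks), so Kwame is the only person who could newly come to control Redfern.
Kwame holds 75% of Corven, so Kwame controls Corven.
Neither Kwame nor any entity Kwame controls holds any voting interest in Redfern.
So before the transaction, Kwame does not control Redfern.
After the purchase, Kwame holds 61% of Redfern directly, and Rohan's stake falls to 24%.
Kwame holds 61% of Redfern, so Kwame controls Redfern.
Kwame did not control Redfern before and does after, so the clause is triggered.

Yes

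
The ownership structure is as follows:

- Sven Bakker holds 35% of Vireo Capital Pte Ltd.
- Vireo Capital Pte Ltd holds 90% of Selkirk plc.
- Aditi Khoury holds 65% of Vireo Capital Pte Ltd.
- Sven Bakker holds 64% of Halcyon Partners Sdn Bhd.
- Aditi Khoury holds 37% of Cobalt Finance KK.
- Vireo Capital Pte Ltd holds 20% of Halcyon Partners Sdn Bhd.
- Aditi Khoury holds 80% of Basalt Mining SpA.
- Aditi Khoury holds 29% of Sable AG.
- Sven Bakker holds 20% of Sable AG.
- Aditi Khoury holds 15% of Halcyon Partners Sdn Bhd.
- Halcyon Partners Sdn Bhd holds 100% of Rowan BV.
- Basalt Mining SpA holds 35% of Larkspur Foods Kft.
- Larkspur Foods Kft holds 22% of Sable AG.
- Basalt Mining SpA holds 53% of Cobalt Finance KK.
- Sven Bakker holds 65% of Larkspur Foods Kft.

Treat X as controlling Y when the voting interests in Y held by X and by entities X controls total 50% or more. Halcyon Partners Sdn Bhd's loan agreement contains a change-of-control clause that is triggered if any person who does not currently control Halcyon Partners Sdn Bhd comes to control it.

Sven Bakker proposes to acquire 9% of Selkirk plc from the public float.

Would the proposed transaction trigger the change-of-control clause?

No

The purchase changes only Sven's holdings, so Sven is the only person who could newly come to control Halcyon.
Sven holds 64% of Halcyon, so Sven controls Halcyon.
So Sven already controls Halcyon before the transaction.
After the purchase, Sven holds 9% of Selkirk directly.
Sven controlled Halcyon already, so this is not a new person acquiring control; every other person's position is unchanged or reduced.
No new person acquires control, so the clause is not triggered.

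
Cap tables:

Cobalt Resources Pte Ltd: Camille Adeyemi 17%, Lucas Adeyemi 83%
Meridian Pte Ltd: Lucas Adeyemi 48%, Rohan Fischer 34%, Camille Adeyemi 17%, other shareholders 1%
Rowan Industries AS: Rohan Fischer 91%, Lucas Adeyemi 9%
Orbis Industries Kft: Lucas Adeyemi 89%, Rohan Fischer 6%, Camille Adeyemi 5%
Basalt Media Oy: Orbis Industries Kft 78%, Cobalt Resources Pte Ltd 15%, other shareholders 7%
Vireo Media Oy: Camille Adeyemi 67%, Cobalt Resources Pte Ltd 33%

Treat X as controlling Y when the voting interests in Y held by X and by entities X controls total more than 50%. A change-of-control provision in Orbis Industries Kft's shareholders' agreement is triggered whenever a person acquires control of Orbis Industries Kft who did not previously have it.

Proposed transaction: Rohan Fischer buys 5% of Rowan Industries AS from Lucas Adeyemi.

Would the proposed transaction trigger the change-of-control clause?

No

The purchase adds only to Rohan's holdings (Lucas's stake shrinks), so Rohan is the only person who could newly come to control Orbis.
Rohan holds 91% of Rowan, so Rohan controls Rowan.
In Orbis, Rohan's side holds only 6%, not > 50%.
So before the transaction, Rohan does not control Orbis.
After the purchase, Rohan's direct stake in Rowan rises to 91% + 5% = 96%, and Lucas's stake falls to 4%.
Rohan holds 96% of Rowan, so Rohan controls Rowan.
After the transaction, Rohan's side holds 6% of Orbis, not > 50%, so Rohan still does not control Orbis.
No new person acquires control, so the clause is not triggered.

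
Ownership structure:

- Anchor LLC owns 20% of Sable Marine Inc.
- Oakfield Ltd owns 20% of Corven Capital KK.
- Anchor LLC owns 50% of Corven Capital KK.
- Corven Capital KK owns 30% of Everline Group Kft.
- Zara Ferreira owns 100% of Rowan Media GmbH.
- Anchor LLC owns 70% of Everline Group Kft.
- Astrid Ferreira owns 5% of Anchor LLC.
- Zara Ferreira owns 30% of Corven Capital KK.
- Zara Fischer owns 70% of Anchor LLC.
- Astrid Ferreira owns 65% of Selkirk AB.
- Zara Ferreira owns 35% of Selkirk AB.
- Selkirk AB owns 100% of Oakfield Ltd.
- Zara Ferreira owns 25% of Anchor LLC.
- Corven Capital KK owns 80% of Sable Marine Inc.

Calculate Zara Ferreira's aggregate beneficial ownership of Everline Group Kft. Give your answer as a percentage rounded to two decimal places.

32.35%

Zara Ferreira reaches Everline along 4 paths.
Via Anchor: 25% × 70% = 17.5%.
Via Selkirk → Oakfield → Corven: 35% × 100% × 20% × 30% = 2.1%.
Via Anchor → Corven: 25% × 50% × 30% = 3.75%.
Via Corven: 30% × 30% = 9%.
Total: 17.5% + 2.1% + 3.75% + 9% = 32.35%.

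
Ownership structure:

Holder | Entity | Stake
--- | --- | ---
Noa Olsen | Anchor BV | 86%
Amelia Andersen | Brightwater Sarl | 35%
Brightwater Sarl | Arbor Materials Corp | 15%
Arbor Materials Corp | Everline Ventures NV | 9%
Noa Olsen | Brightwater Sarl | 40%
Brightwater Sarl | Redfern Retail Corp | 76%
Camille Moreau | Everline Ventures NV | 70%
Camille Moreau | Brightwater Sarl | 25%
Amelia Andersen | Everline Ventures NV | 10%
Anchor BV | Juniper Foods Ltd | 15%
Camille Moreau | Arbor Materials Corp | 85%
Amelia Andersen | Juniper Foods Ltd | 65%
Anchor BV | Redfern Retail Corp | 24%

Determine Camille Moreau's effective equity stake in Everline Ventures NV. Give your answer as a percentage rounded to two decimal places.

77.99%

Camille reaches Everline along 3 paths.
Direct stake: 70% = 70%.
Via Brightwater → Arbor: 25% × 15% × 9% = 0.3375%.
Via Arbor: 85% × 9% = 7.65%.
Total: 70% + 0.3375% + 7.65% = 77.9875%.
Rounded: 77.99%.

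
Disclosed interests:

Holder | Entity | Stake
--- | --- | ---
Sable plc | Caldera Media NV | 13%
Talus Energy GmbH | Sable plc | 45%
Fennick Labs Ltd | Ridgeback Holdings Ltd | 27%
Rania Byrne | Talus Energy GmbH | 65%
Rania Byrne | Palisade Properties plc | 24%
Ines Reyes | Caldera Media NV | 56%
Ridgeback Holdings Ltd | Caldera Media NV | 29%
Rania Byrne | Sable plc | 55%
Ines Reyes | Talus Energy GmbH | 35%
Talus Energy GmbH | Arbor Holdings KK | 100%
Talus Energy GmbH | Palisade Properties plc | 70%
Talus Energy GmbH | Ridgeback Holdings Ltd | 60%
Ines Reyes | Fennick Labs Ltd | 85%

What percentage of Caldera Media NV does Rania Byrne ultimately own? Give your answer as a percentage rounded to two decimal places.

Rania reaches Caldera along 3 paths.
Via Talus → Ridgeback: 65% × 60% × 29% = 11.31%.
Via Sable: 55% × 13% = 7.15%.
Via Talus → Sable: 65% × 45% × 13% = 3.8025%.
Total: 11.31% + 7.15% + 3.8025% = 22.2625%.
Rounded: 22.26%.

22.26%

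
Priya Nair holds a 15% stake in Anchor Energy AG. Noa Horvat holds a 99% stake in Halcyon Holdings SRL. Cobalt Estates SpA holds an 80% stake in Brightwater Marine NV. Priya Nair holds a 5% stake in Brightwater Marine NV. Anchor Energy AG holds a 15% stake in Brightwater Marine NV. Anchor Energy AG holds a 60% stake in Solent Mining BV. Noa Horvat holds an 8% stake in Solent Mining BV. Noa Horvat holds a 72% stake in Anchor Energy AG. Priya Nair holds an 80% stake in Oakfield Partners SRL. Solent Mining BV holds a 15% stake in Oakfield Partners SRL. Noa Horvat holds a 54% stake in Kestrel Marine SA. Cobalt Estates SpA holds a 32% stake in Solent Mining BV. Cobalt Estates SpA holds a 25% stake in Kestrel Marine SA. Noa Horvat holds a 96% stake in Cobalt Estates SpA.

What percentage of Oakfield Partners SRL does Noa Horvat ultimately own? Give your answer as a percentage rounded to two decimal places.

Noa reaches Oakfield along 3 paths.
Via Solent: 8% × 15% = 1.2%.
Via Cobalt → Solent: 96% × 32% × 15% = 4.608%.
Via Anchor → Solent: 72% × 60% × 15% = 6.48%.
Total: 1.2% + 4.608% + 6.48% = 12.288%.
Rounded: 12.29%.

12.29%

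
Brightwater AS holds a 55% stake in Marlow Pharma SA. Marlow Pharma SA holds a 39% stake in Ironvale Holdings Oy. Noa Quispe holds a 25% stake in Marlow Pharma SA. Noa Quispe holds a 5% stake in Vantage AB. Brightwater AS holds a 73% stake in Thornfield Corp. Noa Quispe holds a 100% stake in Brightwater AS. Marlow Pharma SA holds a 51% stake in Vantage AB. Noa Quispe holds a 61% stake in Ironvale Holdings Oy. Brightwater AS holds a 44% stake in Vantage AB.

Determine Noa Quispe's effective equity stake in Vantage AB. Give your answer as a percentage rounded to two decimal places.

89.80%

Noa reaches Vantage along 4 paths.
Via Marlow: 25% × 51% = 12.75%.
Via Brightwater → Marlow: 100% × 55% × 51% = 28.05%.
Direct stake: 5% = 5%.
Via Brightwater: 100% × 44% = 44%.
Total: 12.75% + 28.05% + 5% + 44% = 89.8%.
Rounded: 89.80%.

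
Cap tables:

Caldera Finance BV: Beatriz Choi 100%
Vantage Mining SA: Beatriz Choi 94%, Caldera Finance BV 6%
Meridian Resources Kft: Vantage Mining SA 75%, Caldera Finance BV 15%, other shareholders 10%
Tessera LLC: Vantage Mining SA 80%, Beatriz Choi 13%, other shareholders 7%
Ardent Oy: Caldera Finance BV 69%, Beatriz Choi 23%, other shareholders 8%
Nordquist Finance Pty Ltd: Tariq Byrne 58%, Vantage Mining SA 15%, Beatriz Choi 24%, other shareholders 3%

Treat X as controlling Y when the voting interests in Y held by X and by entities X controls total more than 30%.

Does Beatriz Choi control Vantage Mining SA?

Beatriz holds 100% of Caldera, so Beatriz controls Caldera.
Beatriz and Caldera together hold 94% + 6% = 100% of Vantage, so Beatriz controls Vantage.

Yes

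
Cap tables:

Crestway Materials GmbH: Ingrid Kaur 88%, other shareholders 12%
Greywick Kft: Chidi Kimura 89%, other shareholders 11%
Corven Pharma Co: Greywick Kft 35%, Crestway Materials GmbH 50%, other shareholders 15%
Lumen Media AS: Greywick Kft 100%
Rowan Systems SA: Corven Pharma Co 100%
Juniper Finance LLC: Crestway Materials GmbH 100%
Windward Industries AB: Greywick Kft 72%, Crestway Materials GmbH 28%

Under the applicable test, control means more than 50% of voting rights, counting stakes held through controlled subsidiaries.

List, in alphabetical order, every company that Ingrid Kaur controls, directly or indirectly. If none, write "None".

Crestway Materials GmbH, Juniper Finance LLC

Ingrid holds 88% of Crestway, so Ingrid controls Crestway.
Crestway holds 100% of Juniper, so Ingrid controls Juniper.
No other company's threshold is met.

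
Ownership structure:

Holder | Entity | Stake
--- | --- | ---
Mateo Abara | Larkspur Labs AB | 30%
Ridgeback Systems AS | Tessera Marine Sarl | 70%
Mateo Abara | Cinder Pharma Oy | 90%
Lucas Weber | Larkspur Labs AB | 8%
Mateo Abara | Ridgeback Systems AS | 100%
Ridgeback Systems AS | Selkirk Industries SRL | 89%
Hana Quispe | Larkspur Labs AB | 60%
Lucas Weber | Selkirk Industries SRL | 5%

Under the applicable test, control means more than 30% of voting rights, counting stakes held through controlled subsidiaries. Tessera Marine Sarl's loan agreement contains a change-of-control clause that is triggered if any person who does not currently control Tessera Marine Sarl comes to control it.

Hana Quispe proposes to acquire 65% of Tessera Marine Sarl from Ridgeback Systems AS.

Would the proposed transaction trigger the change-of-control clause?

The purchase adds only to Hana's holdings (Ridgeback's stake shrinks), so Hana is the only person who could newly come to control Tessera.
Hana holds 60% of Larkspur, so Hana controls Larkspur.
Neither Hana nor any entity Hana controls holds any voting interest in Tessera.
So before the transaction, Hana does not control Tessera.
After the purchase, Hana holds 65% of Tessera directly, and Ridgeback's stake falls to 5%.
Hana holds 65% of Tessera, so Hana controls Tessera.
Hana did not control Tessera before and does after, so the clause is triggered.

Yes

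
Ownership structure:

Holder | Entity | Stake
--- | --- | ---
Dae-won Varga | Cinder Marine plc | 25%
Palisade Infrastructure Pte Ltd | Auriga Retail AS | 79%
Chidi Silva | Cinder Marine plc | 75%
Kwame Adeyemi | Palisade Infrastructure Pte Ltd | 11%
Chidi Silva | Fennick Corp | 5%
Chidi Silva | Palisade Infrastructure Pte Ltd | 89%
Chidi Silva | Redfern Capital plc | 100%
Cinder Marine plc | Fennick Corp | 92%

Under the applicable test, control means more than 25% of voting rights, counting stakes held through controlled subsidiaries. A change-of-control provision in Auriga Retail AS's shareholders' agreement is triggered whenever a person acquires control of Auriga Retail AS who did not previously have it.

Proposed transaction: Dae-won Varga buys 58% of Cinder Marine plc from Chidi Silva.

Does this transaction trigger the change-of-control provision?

The purchase adds only to Dae-won's holdings (Chidi's stake shrinks), so Dae-won is the only person who could newly come to control Auriga.
Dae-won's largest direct stake is 25% in Cinder, which does not meet the threshold, so Dae-won controls no company.
Neither Dae-won nor any entity Dae-won controls holds any voting interest in Auriga.
So before the transaction, Dae-won does not control Auriga.
After the purchase, Dae-won's direct stake in Cinder rises to 25% + 58% = 83%, and Chidi's stake falls to 17%.
Dae-won holds 83% of Cinder, so Dae-won controls Cinder.
Cinder holds 92% of Fennick, so Dae-won controls Fennick.
After the transaction, neither Dae-won nor any entity Dae-won controls holds a voting interest in Auriga, so Dae-won still does not control it.
No new person acquires control, so the clause is not triggered.

No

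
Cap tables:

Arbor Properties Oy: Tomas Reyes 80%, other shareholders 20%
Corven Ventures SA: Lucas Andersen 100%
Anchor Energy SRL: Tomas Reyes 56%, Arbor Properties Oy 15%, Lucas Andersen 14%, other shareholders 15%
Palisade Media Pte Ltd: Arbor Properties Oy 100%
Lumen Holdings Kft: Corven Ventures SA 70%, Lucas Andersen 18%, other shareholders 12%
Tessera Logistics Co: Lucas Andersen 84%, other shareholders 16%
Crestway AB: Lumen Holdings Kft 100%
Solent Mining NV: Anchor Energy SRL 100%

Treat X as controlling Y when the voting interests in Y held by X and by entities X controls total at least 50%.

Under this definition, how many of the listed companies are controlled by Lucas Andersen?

4

Lucas holds 100% of Corven, so Lucas controls Corven.
Corven and Lucas together hold 70% + 18% = 88% of Lumen, so Lucas controls Lumen.
Lucas holds 84% of Tessera, so Lucas controls Tessera.
Lumen holds 100% of Crestway, so Lucas controls Crestway.
No other company's threshold is met.
Lucas controls 4 companies.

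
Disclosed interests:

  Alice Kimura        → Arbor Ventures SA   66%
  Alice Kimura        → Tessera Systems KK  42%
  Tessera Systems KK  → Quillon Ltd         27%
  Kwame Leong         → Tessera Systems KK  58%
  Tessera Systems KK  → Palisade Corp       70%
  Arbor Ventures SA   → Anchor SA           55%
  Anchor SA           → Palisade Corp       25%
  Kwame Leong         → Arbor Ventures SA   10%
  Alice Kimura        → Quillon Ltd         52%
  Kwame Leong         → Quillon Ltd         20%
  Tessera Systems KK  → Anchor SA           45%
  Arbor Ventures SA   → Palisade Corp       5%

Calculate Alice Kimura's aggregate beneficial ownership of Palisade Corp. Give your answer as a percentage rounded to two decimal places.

Alice reaches Palisade along 4 paths.
Via Tessera: 42% × 70% = 29.4%.
Via Arbor → Anchor: 66% × 55% × 25% = 9.075%.
Via Tessera → Anchor: 42% × 45% × 25% = 4.725%.
Via Arbor: 66% × 5% = 3.3%.
Total: 29.4% + 9.075% + 4.725% + 3.3% = 46.5%.
Rounded: 46.50%.

46.50%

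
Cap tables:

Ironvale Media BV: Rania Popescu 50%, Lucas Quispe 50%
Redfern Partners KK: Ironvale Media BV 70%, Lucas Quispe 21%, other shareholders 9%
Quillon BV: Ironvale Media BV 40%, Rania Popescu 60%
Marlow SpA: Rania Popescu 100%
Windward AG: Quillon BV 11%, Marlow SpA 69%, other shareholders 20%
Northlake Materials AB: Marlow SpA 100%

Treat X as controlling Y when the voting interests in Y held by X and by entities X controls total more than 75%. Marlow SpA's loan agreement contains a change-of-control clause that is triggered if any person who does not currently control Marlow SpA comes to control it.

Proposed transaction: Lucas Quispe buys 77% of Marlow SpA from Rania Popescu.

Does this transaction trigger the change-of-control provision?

The purchase adds only to Lucas's holdings (Rania's stake shrinks), so Lucas is the only person who could newly come to control Marlow.
Lucas's largest direct stake is 50% in Ironvale, which does not meet the threshold, so Lucas controls no company.
Neither Lucas nor any entity Lucas controls holds any voting interest in Marlow.
So before the transaction, Lucas does not control Marlow.
After the purchase, Lucas holds 77% of Marlow directly, and Rania's stake falls to 23%.
Lucas holds 77% of Marlow, so Lucas controls Marlow.
Lucas did not control Marlow before and does after, so the clause is triggered.

Yes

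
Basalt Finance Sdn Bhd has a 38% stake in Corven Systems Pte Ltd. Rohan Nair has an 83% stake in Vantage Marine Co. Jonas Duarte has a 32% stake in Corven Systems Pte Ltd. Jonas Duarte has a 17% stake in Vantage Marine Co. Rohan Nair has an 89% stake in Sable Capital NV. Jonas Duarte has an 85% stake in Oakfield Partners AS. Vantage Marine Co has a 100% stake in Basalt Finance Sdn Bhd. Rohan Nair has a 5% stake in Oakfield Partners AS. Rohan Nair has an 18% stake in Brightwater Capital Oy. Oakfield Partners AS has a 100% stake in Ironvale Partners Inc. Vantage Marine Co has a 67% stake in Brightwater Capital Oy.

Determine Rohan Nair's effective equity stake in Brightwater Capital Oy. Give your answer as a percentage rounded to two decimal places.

Rohan reaches Brightwater along 2 paths.
Direct stake: 18% = 18%.
Via Vantage: 83% × 67% = 55.61%.
Total: 18% + 55.61% = 73.61%.

73.61%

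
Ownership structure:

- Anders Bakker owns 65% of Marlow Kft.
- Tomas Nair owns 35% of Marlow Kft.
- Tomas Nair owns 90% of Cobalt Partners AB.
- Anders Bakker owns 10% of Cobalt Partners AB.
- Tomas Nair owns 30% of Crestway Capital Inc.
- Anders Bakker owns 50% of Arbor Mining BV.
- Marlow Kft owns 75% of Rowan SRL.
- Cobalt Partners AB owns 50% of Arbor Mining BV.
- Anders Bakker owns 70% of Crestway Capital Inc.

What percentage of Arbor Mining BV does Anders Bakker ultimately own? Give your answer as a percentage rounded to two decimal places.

55.00%

Anders reaches Arbor along 2 paths.
Via Cobalt: 10% × 50% = 5%.
Direct stake: 50% = 50%.
Total: 5% + 50% = 55%.
Rounded: 55.00%.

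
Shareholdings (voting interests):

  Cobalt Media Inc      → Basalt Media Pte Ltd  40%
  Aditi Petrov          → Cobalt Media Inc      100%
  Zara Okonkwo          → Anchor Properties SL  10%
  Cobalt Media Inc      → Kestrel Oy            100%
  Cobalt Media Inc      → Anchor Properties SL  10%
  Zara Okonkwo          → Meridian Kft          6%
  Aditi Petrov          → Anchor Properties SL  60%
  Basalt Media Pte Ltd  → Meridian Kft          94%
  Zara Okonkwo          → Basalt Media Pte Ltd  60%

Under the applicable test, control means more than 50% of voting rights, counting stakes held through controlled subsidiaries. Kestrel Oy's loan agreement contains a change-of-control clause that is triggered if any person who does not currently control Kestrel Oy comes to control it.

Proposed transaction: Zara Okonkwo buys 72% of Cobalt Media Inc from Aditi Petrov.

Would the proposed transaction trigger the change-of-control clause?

The purchase adds only to Zara's holdings (Aditi's stake shrinks), so Zara is the only person who could newly come to control Kestrel.
Zara holds 60% of Basalt, so Zara controls Basalt.
Zara and Basalt together hold 6% + 94% = 100% of Meridian, so Zara controls Meridian.
Neither Zara nor any entity Zara controls holds any voting interest in Kestrel.
So before the transaction, Zara does not control Kestrel.
After the purchase, Zara holds 72% of Cobalt directly, and Aditi's stake falls to 28%.
Zara holds 72% of Cobalt, so Zara controls Cobalt.
Cobalt holds 100% of Kestrel, so Zara controls Kestrel.
Zara did not control Kestrel before and does after, so the clause is triggered.

Yes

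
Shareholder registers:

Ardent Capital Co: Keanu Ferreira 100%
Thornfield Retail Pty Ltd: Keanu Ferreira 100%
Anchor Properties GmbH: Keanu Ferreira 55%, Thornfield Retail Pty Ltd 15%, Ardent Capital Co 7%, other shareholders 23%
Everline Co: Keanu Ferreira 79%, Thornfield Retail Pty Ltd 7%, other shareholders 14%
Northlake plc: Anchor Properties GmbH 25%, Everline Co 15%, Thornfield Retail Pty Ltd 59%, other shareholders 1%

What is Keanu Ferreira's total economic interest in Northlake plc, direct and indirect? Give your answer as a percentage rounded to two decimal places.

91.15%

Keanu reaches Northlake along 6 paths.
Via Anchor: 55% × 25% = 13.75%.
Via Thornfield → Anchor: 100% × 15% × 25% = 3.75%.
Via Ardent → Anchor: 100% × 7% × 25% = 1.75%.
Via Everline: 79% × 15% = 11.85%.
Via Thornfield → Everline: 100% × 7% × 15% = 1.05%.
Via Thornfield: 100% × 59% = 59%.
Total: 13.75% + 3.75% + 1.75% + 11.85% + 1.05% + 59% = 91.15%.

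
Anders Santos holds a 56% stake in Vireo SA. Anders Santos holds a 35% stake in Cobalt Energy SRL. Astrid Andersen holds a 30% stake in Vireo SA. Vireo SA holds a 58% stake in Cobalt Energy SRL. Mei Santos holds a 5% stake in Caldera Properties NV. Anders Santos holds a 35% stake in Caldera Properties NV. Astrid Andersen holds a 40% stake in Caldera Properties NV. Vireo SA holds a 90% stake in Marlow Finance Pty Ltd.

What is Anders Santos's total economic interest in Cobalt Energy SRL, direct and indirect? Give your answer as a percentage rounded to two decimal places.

Anders reaches Cobalt along 2 paths.
Direct stake: 35% = 35%.
Via Vireo: 56% × 58% = 32.48%.
Total: 35% + 32.48% = 67.48%.

67.48%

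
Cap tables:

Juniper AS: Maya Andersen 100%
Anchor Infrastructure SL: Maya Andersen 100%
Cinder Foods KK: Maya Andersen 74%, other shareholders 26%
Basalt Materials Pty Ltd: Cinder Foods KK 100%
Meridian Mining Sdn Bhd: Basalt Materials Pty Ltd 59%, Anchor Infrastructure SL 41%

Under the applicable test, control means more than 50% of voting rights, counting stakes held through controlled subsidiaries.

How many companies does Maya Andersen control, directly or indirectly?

Maya holds 100% of Juniper, so Maya controls Juniper.
Maya holds 100% of Anchor, so Maya controls Anchor.
Maya holds 74% of Cinder, so Maya controls Cinder.
Cinder holds 100% of Basalt, so Maya controls Basalt.
Basalt and Anchor together hold 59% + 41% = 100% of Meridian, so Maya controls Meridian.
Maya controls 5 companies.

5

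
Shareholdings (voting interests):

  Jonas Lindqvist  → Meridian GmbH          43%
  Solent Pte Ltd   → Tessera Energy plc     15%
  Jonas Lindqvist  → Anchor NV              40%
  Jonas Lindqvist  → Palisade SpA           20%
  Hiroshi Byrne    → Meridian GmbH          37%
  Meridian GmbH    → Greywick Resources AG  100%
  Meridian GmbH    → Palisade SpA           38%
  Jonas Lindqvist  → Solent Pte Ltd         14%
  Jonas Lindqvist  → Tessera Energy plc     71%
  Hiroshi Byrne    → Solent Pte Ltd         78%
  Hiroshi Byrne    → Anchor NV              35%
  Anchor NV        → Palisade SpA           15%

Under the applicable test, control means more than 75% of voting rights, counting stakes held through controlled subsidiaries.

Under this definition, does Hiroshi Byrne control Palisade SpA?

Hiroshi holds 78% of Solent, so Hiroshi controls Solent.
Neither Hiroshi nor any entity Hiroshi controls holds any voting interest in Palisade.
So Hiroshi does not control Palisade.

No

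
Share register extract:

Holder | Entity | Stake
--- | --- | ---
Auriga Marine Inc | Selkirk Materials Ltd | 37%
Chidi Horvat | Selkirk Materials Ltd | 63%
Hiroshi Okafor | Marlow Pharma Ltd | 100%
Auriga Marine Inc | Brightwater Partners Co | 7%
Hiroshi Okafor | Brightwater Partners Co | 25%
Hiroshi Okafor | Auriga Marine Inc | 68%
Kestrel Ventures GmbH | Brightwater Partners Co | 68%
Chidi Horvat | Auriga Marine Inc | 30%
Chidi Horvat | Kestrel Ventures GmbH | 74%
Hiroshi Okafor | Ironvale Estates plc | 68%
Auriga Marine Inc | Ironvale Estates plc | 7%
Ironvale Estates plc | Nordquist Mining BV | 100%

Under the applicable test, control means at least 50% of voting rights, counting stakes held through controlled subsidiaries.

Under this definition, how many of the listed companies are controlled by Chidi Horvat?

Chidi holds 63% of Selkirk, so Chidi controls Selkirk.
Chidi holds 74% of Kestrel, so Chidi controls Kestrel.
Kestrel holds 68% of Brightwater, so Chidi controls Brightwater.
No other company's threshold is met.
Chidi controls 3 companies.

3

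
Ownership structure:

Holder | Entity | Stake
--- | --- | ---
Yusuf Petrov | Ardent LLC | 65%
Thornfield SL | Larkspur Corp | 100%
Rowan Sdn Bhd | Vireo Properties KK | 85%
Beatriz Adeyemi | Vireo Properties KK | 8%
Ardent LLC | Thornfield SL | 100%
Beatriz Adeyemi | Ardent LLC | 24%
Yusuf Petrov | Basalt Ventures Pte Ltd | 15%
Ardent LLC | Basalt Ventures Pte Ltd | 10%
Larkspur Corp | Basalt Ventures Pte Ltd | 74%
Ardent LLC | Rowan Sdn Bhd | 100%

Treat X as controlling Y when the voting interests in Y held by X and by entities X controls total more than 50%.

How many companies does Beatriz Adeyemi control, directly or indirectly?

Beatriz's largest direct stake is 24% in Ardent, which does not meet the threshold.
Beatriz controls 0 companies.

0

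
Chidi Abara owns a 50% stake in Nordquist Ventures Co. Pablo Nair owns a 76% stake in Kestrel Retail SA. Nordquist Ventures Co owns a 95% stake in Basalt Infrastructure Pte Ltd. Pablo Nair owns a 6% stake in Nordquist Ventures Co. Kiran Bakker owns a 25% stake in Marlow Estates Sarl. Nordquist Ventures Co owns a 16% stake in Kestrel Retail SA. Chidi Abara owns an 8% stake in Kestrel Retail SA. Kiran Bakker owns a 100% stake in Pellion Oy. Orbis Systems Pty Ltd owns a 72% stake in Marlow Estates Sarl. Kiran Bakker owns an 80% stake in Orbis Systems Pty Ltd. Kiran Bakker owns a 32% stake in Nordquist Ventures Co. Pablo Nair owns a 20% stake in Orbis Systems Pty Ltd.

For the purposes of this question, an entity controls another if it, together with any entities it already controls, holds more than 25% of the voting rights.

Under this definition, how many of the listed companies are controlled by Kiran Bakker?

5

Kiran holds 32% of Nordquist, so Kiran controls Nordquist.
Kiran holds 80% of Orbis, so Kiran controls Orbis.
Kiran holds 100% of Pellion, so Kiran controls Pellion.
Orbis and Kiran together hold 72% + 25% = 97% of Marlow, so Kiran controls Marlow.
Nordquist holds 95% of Basalt, so Kiran controls Basalt.
No other company's threshold is met.
Kiran controls 5 companies.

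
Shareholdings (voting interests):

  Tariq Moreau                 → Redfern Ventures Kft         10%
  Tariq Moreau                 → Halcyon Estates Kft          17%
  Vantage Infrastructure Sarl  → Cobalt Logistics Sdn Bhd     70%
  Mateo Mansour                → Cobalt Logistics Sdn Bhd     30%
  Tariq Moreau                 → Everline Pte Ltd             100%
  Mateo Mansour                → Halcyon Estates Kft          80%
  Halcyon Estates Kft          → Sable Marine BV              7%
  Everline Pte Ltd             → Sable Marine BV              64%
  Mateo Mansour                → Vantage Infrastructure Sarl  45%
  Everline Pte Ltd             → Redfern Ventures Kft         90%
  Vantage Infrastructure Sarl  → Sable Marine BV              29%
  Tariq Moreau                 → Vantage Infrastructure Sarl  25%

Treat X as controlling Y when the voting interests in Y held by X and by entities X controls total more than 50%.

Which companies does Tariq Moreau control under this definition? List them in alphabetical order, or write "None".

Tariq holds 100% of Everline, so Tariq controls Everline.
Everline holds 64% of Sable, so Tariq controls Sable.
Tariq and Everline together hold 10% + 90% = 100% of Redfern, so Tariq controls Redfern.
No other company's threshold is met.

Everline Pte Ltd, Redfern Ventures Kft, Sable Marine BV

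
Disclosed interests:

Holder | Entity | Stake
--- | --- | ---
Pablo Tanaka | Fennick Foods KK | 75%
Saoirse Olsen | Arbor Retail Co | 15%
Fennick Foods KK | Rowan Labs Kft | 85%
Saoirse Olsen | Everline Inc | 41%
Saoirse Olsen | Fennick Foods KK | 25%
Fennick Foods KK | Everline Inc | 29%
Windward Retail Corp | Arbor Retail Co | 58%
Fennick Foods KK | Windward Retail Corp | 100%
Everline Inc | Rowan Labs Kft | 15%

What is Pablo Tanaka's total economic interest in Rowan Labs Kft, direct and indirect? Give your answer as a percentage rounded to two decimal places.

Pablo reaches Rowan along 2 paths.
Via Fennick → Everline: 75% × 29% × 15% = 3.2625%.
Via Fennick: 75% × 85% = 63.75%.
Total: 3.2625% + 63.75% = 67.0125%.
Rounded: 67.01%.

67.01%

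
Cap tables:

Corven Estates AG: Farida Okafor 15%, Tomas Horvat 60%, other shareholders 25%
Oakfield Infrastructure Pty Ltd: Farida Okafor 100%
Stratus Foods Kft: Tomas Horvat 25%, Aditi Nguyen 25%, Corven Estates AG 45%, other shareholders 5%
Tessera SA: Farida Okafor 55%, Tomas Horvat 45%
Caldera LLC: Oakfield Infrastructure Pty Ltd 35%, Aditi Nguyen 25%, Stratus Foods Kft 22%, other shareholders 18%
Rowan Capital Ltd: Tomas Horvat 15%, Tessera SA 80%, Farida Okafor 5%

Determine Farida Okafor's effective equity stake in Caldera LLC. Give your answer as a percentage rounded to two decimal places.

36.49%

Farida reaches Caldera along 2 paths.
Via Oakfield: 100% × 35% = 35%.
Via Corven → Stratus: 15% × 45% × 22% = 1.485%.
Total: 35% + 1.485% = 36.485%.
Rounded: 36.49%.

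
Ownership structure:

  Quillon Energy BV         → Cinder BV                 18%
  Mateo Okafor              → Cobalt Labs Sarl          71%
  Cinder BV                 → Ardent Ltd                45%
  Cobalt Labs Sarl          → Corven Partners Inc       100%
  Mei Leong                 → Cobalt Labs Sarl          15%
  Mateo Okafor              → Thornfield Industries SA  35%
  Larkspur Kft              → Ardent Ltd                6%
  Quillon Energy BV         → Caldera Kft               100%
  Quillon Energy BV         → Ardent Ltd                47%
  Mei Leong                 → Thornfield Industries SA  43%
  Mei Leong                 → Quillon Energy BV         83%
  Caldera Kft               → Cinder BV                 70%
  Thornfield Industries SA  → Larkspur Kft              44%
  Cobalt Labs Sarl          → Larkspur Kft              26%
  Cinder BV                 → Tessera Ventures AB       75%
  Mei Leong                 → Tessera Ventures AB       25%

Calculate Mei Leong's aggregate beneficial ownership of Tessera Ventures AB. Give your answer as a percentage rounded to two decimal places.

79.78%

Mei reaches Tessera along 3 paths.
Direct stake: 25% = 25%.
Via Quillon → Caldera → Cinder: 83% × 100% × 70% × 75% = 43.575%.
Via Quillon → Cinder: 83% × 18% × 75% = 11.205%.
Total: 25% + 43.575% + 11.205% = 79.78%.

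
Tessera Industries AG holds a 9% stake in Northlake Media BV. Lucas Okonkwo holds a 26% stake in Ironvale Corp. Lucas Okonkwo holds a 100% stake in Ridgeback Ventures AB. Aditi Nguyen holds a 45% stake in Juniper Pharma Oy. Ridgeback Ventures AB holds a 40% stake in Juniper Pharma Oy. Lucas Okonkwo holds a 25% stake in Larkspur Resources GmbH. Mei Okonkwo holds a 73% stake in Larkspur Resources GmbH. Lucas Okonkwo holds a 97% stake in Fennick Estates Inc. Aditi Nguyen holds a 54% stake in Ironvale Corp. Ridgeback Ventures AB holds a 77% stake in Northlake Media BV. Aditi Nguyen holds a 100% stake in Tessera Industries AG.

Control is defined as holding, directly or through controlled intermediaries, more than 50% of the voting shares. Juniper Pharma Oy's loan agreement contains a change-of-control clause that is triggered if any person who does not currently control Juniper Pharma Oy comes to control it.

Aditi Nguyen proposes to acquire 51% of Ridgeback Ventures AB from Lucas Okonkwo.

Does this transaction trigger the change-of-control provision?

The purchase adds only to Aditi's holdings (Lucas's stake shrinks), so Aditi is the only person who could newly come to control Juniper.
Aditi holds 54% of Ironvale, so Aditi controls Ironvale.
Aditi holds 100% of Tessera, so Aditi controls Tessera.
In Juniper, Aditi's side holds only 45%, not > 50%.
So before the transaction, Aditi does not control Juniper.
After the purchase, Aditi holds 51% of Ridgeback directly, and Lucas's stake falls to 49%.
Aditi holds 51% of Ridgeback, so Aditi controls Ridgeback.
Aditi and Ridgeback together hold 45% + 40% = 85% of Juniper, so Aditi controls Juniper.
Aditi did not control Juniper before and does after, so the clause is triggered.

Yes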